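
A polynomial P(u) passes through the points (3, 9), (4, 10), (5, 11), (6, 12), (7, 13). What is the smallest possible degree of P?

Forward differences of the values at u = 3, 4, 5, 6, 7:
  P  : 9  10  11  12  13
  Δ  : 1  1  1  1
  Δ^2: 0  0  0
  Δ^3: 0  0
  Δ^4: 0
The first differences are constant (1) and nonzero, while all higher differences vanish, so the minimal degree is 1.

1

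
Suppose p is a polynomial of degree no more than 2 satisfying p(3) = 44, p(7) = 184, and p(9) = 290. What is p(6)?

140

Using the Lagrange interpolation formula with nodes 3, 7, 9:
  L_0(s) = (s - 7)(s - 9) / 24
  L_1(s) = (s - 3)(s - 9) / -8
  L_2(s) = (s - 3)(s - 7) / 12
Then p(s) = 44·L_0(s) + 184·L_1(s) + 290·L_2(s).
Expanding and collecting terms gives p(s) = 3s² + 5s + 2.
Evaluating at s = 6: p(6) = 140.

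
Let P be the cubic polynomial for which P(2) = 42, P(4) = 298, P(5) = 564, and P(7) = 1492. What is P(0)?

-6

Using the Lagrange interpolation formula with nodes 2, 4, 5, 7:
  L_0(t) = (t - 4)(t - 5)(t - 7) / -30
  L_1(t) = (t - 2)(t - 5)(t - 7) / 6
  L_2(t) = (t - 2)(t - 4)(t - 7) / -6
  L_3(t) = (t - 2)(t - 4)(t - 5) / 30
Then P(t) = 42·L_0(t) + 298·L_1(t) + 564·L_2(t) + 1492·L_3(t).
Expanding and collecting terms gives P(t) = 4t³ + 2t² + 4t - 6.
Evaluating at t = 0: P(0) = -6.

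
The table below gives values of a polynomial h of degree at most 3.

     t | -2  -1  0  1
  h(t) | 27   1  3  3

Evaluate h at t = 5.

Using the Lagrange interpolation formula with nodes -2, -1, 0, 1:
  L_0(t) = (t + 1)t(t - 1) / -6
  L_1(t) = (t + 2)t(t - 1) / 2
  L_2(t) = (t + 2)(t + 1)(t - 1) / -2
  L_3(t) = (t + 2)(t + 1)t / 6
Then h(t) = 27·L_0(t) + 1·L_1(t) + 3·L_2(t) + 3·L_3(t).
Expanding and collecting terms gives h(t) = -5t³ - t² + 6t + 3.
Evaluating at t = 5: h(5) = -617.

-617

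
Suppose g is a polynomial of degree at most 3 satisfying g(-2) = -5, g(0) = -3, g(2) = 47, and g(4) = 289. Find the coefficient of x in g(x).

1

Write g(x) = ax^3 + bx^2 + cx + d. Substituting each data point gives a linear system:
  -8a + 4b - 2c + d = -5
  d = -3
  8a + 4b + 2c + d = 47
  64a + 16b + 4c + d = 289
Solving the system yields a = 3, b = 6, c = 1, d = -3.
So g(x) = 3x^3 + 6x^2 + x - 3.
The coefficient of x is 1.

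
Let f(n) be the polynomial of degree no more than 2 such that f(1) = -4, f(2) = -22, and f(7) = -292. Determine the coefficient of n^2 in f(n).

Write f(n) = an^2 + bn + c. Substituting each data point gives a linear system:
  a + b + c = -4
  4a + 2b + c = -22
  49a + 7b + c = -292
Solving the system yields a = -6, b = 0, c = 2.
So f(n) = -6n^2 + 2.
The leading coefficient is -6.

-6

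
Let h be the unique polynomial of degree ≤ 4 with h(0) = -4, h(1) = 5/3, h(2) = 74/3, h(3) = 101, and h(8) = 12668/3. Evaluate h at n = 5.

Using the Lagrange interpolation formula with nodes 0, 1, 2, 3, 8:
  L_0(n) = (n - 1)(n - 2)(n - 3)(n - 8) / 48
  L_1(n) = n(n - 2)(n - 3)(n - 8) / -14
  L_2(n) = n(n - 1)(n - 3)(n - 8) / 12
  L_3(n) = n(n - 1)(n - 2)(n - 8) / -30
  L_4(n) = n(n - 1)(n - 2)(n - 3) / 1680
Then h(n) = -4·L_0(n) + 5/3·L_1(n) + 74/3·L_2(n) + 101·L_3(n) + 12668/3·L_4(n).
Expanding and collecting terms gives h(n) = n⁴ + (5/3)n² + 3n - 4.
Evaluating at n = 5: h(5) = 2033/3.

2033/3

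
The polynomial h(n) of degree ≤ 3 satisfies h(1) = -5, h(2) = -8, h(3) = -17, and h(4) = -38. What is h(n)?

Write h(n) = an^3 + bn^2 + cn + d. Substituting each data point gives a linear system:
  a + b + c + d = -5
  8a + 4b + 2c + d = -8
  27a + 9b + 3c + d = -17
  64a + 16b + 4c + d = -38
Solving the system yields a = -1, b = 3, c = -5, d = -2.
So h(n) = -n^3 + 3n^2 - 5n - 2.
Check: h(2) = -8. ✓

h(n) = -n^3 + 3n^2 - 5n - 2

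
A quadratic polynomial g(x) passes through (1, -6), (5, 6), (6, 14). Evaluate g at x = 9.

50

Using the Lagrange interpolation formula with nodes 1, 5, 6:
  L_0(x) = (x - 5)(x - 6) / 20
  L_1(x) = (x - 1)(x - 6) / -4
  L_2(x) = (x - 1)(x - 5) / 5
Then g(x) = -6·L_0(x) + 6·L_1(x) + 14·L_2(x).
Expanding and collecting terms gives g(x) = x^2 - 3x - 4.
Evaluating at x = 9: g(9) = 50.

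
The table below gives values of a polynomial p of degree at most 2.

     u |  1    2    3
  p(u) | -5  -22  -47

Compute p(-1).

Using the Lagrange interpolation formula with nodes 1, 2, 3:
  L_0(u) = (u - 2)(u - 3) / 2
  L_1(u) = (u - 1)(u - 3) / -1
  L_2(u) = (u - 1)(u - 2) / 2
Then p(u) = -5·L_0(u) - 22·L_1(u) - 47·L_2(u).
Expanding and collecting terms gives p(u) = -4u^2 - 5u + 4.
Evaluating at u = -1: p(-1) = 5.

5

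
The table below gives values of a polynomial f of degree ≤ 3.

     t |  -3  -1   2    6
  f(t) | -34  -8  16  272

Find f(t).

f(t) = t^3 + t^2 + 4t - 4

Write f(t) = at^3 + bt^2 + ct + d. Substituting each data point gives a linear system:
  -27a + 9b - 3c + d = -34
  -a + b - c + d = -8
  8a + 4b + 2c + d = 16
  216a + 36b + 6c + d = 272
Solving the system yields a = 1, b = 1, c = 4, d = -4.
So f(t) = t^3 + t^2 + 4t - 4.
Check: f(-3) = -34. ✓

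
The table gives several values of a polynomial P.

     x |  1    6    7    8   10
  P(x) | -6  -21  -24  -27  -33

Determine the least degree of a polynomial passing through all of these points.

Divided differences on the nodes 1, 6, 7, 8, 10:
  order 0: -6  -21  -24  -27  -33
  order 1: -3  -3  -3  -3
  order 2: 0  0  0
  order 3: 0  0
  order 4: 0
The order-1 divided differences are all -3 (nonzero) and every higher order vanishes, so the data lies on a polynomial of degree exactly 1.

1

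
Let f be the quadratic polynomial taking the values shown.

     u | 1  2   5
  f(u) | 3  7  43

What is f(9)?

147

Write f(u) = au^2 + bu + c. Substituting each data point gives a linear system:
  a + b + c = 3
  4a + 2b + c = 7
  25a + 5b + c = 43
Solving the system yields a = 2, b = -2, c = 3.
So f(u) = 2u² - 2u + 3.
Then f(9) = 147.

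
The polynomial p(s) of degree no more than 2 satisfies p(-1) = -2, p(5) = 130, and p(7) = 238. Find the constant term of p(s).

Write p(s) = as^2 + bs + c. Substituting each data point gives a linear system:
  a - b + c = -2
  25a + 5b + c = 130
  49a + 7b + c = 238
Solving the system yields a = 4, b = 6, c = 0.
So p(s) = 4s^2 + 6s.
The constant term is 0.

0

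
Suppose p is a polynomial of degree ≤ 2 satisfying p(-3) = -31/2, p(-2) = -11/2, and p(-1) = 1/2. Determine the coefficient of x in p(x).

0

Write p(x) = ax^2 + bx + c. Substituting each data point gives a linear system:
  9a - 3b + c = -31/2
  4a - 2b + c = -11/2
  a - b + c = 1/2
Solving the system yields a = -2, b = 0, c = 5/2.
So p(x) = -2x^2 + 5/2.
The coefficient of x is 0.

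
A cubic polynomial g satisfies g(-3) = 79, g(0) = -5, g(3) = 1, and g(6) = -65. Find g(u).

Using the Lagrange interpolation formula with nodes -3, 0, 3, 6:
  L_0(u) = u(u - 3)(u - 6) / -162
  L_1(u) = (u + 3)(u - 3)(u - 6) / 54
  L_2(u) = (u + 3)u(u - 6) / -54
  L_3(u) = (u + 3)u(u - 3) / 162
Then g(u) = 79·L_0(u) - 5·L_1(u) + 1·L_2(u) - 65·L_3(u).
Expanding and collecting terms gives g(u) = -u^3 + 5u^2 - 4u - 5.
Check: g(3) = 1. ✓

g(u) = -u^3 + 5u^2 - 4u - 5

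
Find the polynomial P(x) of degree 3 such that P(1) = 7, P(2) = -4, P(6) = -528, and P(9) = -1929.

Write P(x) = ax^3 + bx^2 + cx + d. Substituting each data point gives a linear system:
  a + b + c + d = 7
  8a + 4b + 2c + d = -4
  216a + 36b + 6c + d = -528
  729a + 81b + 9c + d = -1929
Solving the system yields a = -3, b = 3, c = 1, d = 6.
So P(x) = -3x³ + 3x² + x + 6.
Check: P(6) = -528. ✓

P(x) = -3x^3 + 3x^2 + x + 6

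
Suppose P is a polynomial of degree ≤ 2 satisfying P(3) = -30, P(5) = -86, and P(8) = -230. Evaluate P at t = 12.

-534

Write P(t) = at^2 + bt + c. Substituting each data point gives a linear system:
  9a + 3b + c = -30
  25a + 5b + c = -86
  64a + 8b + c = -230
Solving the system yields a = -4, b = 4, c = -6.
So P(t) = -4t² + 4t - 6.
Then P(12) = -534.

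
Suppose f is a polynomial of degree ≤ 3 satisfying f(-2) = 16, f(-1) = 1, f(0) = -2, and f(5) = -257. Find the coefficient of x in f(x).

-1

Write f(x) = ax^3 + bx^2 + cx + d. Substituting each data point gives a linear system:
  -8a + 4b - 2c + d = 16
  -a + b - c + d = 1
  d = -2
  125a + 25b + 5c + d = -257
Solving the system yields a = -2, b = 0, c = -1, d = -2.
So f(x) = -2x^3 - x - 2.
The coefficient of x is -1.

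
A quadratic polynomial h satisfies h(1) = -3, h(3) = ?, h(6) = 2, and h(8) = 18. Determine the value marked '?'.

-7

The 3 known points determine the degree-2 polynomial uniquely.
Write h(t) = at^2 + bt + c. Substituting each data point gives a linear system:
  a + b + c = -3
  36a + 6b + c = 2
  64a + 8b + c = 18
Solving the system yields a = 1, b = -6, c = 2.
So h(t) = t² - 6t + 2.
Then h(3) = -7.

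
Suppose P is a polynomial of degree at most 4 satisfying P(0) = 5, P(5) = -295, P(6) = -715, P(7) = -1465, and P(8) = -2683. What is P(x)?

P(x) = -x^4 + 3x^3 - 2x^2 + 5

Using the Lagrange interpolation formula with nodes 0, 5, 6, 7, 8:
  L_0(x) = (x - 5)(x - 6)(x - 7)(x - 8) / 1680
  L_1(x) = x(x - 6)(x - 7)(x - 8) / -30
  L_2(x) = x(x - 5)(x - 7)(x - 8) / 12
  L_3(x) = x(x - 5)(x - 6)(x - 8) / -14
  L_4(x) = x(x - 5)(x - 6)(x - 7) / 48
Then P(x) = 5·L_0(x) - 295·L_1(x) - 715·L_2(x) - 1465·L_3(x) - 2683·L_4(x).
Expanding and collecting terms gives P(x) = -x⁴ + 3x³ - 2x² + 5.
Check: P(8) = -2683. ✓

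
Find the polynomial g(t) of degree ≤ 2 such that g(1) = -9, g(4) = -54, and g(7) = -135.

Write g(t) = at^2 + bt + c. Substituting each data point gives a linear system:
  a + b + c = -9
  16a + 4b + c = -54
  49a + 7b + c = -135
Solving the system yields a = -2, b = -5, c = -2.
So g(t) = -2t^2 - 5t - 2.
Check: g(4) = -54. ✓

g(t) = -2t^2 - 5t - 2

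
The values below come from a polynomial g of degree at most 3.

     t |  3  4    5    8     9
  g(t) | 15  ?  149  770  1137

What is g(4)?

The 4 known points determine the degree-3 polynomial uniquely.
Write g(t) = at^3 + bt^2 + ct + d. Substituting each data point gives a linear system:
  27a + 9b + 3c + d = 15
  125a + 25b + 5c + d = 149
  512a + 64b + 8c + d = 770
  729a + 81b + 9c + d = 1137
Solving the system yields a = 2, b = -4, c = 1, d = -6.
So g(t) = 2t^3 - 4t^2 + t - 6.
Then g(4) = 62.

62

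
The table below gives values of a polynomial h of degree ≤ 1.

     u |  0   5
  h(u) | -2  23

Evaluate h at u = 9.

43

Write h(u) = au + b. Substituting each data point gives a linear system:
  b = -2
  5a + b = 23
Solving the system yields a = 5, b = -2.
So h(u) = 5u - 2.
Then h(9) = 43.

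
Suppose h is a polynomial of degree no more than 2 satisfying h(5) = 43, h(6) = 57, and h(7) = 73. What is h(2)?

13

Using the Lagrange interpolation formula with nodes 5, 6, 7:
  L_0(n) = (n - 6)(n - 7) / 2
  L_1(n) = (n - 5)(n - 7) / -1
  L_2(n) = (n - 5)(n - 6) / 2
Then h(n) = 43·L_0(n) + 57·L_1(n) + 73·L_2(n).
Expanding and collecting terms gives h(n) = n^2 + 3n + 3.
Evaluating at n = 2: h(2) = 13.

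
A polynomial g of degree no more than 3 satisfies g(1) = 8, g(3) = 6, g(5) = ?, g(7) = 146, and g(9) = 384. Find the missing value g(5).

36

On equispaced nodes a degree-3 polynomial has vanishing fourth forward difference, so
  g(1) - 4·g(3) + 6·g(5) - 4·g(7) + g(9) = 0.
Substituting the known values and solving for g(5):
  6·g(5) = 216
  g(5) = 36.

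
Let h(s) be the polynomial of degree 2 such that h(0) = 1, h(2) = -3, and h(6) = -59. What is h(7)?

-83

Using the Lagrange interpolation formula with nodes 0, 2, 6:
  L_0(s) = (s - 2)(s - 6) / 12
  L_1(s) = s(s - 6) / -8
  L_2(s) = s(s - 2) / 24
Then h(s) = 1·L_0(s) - 3·L_1(s) - 59·L_2(s).
Expanding and collecting terms gives h(s) = -2s^2 + 2s + 1.
Evaluating at s = 7: h(7) = -83.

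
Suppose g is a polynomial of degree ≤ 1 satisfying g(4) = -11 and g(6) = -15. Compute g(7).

Using the Lagrange interpolation formula with nodes 4, 6:
  L_0(x) = (x - 6) / -2
  L_1(x) = (x - 4) / 2
Then g(x) = -11·L_0(x) - 15·L_1(x).
Expanding and collecting terms gives g(x) = -2x - 3.
Evaluating at x = 7: g(7) = -17.

-17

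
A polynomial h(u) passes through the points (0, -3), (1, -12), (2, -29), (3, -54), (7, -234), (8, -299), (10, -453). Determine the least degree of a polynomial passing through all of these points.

Divided differences on the nodes 0, 1, 2, 3, 7, 8, 10:
  order 0: -3  -12  -29  -54  -234  -299  -453
  order 1: -9  -17  -25  -45  -65  -77
  order 2: -4  -4  -4  -4  -4
  order 3: 0  0  0  0
  order 4: 0  0  0
  order 5: 0  0
  order 6: 0
The order-2 divided differences are all -4 (nonzero) and every higher order vanishes, so the data lies on a polynomial of degree exactly 2.

2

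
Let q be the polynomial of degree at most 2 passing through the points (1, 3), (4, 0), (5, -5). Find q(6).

Using the Lagrange interpolation formula with nodes 1, 4, 5:
  L_0(s) = (s - 4)(s - 5) / 12
  L_1(s) = (s - 1)(s - 5) / -3
  L_2(s) = (s - 1)(s - 4) / 4
Then q(s) = 3·L_0(s) + 0·L_1(s) - 5·L_2(s).
Expanding and collecting terms gives q(s) = -s² + 4s.
Evaluating at s = 6: q(6) = -12.

-12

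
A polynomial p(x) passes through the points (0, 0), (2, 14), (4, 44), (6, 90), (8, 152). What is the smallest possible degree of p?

2

Forward differences of the values at x = 0, 2, 4, 6, 8:
  p  : 0  14  44  90  152
  Δ  : 14  30  46  62
  Δ^2: 16  16  16
  Δ^3: 0  0
  Δ^4: 0
The second differences are constant (16) and nonzero, while all higher differences vanish, so the minimal degree is 2.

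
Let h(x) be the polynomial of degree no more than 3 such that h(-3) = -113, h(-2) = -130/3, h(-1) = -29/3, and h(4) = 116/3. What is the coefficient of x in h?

5/3

Write h(x) = ax^3 + bx^2 + cx + d. Substituting each data point gives a linear system:
  -27a + 9b - 3c + d = -113
  -8a + 4b - 2c + d = -130/3
  -a + b - c + d = -29/3
  64a + 16b + 4c + d = 116/3
Solving the system yields a = 2, b = -6, c = 5/3, d = 0.
So h(x) = 2x^3 - 6x^2 + (5/3)x.
The coefficient of x is 5/3.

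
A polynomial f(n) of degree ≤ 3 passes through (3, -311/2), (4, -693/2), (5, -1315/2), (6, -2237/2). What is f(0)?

-5/2

Write f(n) = an^3 + bn^2 + cn + d. Substituting each data point gives a linear system:
  27a + 9b + 3c + d = -311/2
  64a + 16b + 4c + d = -693/2
  125a + 25b + 5c + d = -1315/2
  216a + 36b + 6c + d = -2237/2
Solving the system yields a = -5, b = 0, c = -6, d = -5/2.
So f(n) = -5n³ - 6n - 5/2.
Then f(0) = -5/2.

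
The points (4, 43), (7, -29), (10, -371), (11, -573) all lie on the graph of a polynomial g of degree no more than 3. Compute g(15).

Write g(u) = au^3 + bu^2 + cu + d. Substituting each data point gives a linear system:
  64a + 16b + 4c + d = 43
  343a + 49b + 7c + d = -29
  1000a + 100b + 10c + d = -371
  1331a + 121b + 11c + d = -573
Solving the system yields a = -1, b = 6, c = 3, d = -1.
So g(u) = -u³ + 6u² + 3u - 1.
Then g(15) = -1981.

-1981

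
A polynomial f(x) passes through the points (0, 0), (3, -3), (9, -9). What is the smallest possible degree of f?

1

Divided differences on the nodes 0, 3, 9:
  order 0: 0  -3  -9
  order 1: -1  -1
  order 2: 0
The order-1 divided differences are all -1 (nonzero) and every higher order vanishes, so the data lies on a polynomial of degree exactly 1.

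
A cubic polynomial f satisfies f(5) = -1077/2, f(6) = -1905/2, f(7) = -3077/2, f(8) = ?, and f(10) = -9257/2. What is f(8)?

-4653/2

The 4 known points determine the degree-3 polynomial uniquely.
Write f(s) = as^3 + bs^2 + cs + d. Substituting each data point gives a linear system:
  125a + 25b + 5c + d = -1077/2
  216a + 36b + 6c + d = -1905/2
  343a + 49b + 7c + d = -3077/2
  1000a + 100b + 10c + d = -9257/2
Solving the system yields a = -5, b = 4, c = -3, d = 3/2.
So f(s) = -5s³ + 4s² - 3s + 3/2.
Then f(8) = -4653/2.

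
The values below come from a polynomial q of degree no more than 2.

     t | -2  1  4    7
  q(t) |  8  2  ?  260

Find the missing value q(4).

On equispaced nodes a degree-2 polynomial has vanishing third forward difference, so
  - q(-2) + 3·q(1) - 3·q(4) + q(7) = 0.
Substituting the known values and solving for q(4):
  -3·q(4) = -258
  q(4) = 86.

86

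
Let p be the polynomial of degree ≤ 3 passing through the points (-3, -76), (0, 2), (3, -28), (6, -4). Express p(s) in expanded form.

p(s) = s^3 - 6s^2 - s + 2

Using the Lagrange interpolation formula with nodes -3, 0, 3, 6:
  L_0(s) = s(s - 3)(s - 6) / -162
  L_1(s) = (s + 3)(s - 3)(s - 6) / 54
  L_2(s) = (s + 3)s(s - 6) / -54
  L_3(s) = (s + 3)s(s - 3) / 162
Then p(s) = -76·L_0(s) + 2·L_1(s) - 28·L_2(s) - 4·L_3(s).
Expanding and collecting terms gives p(s) = s³ - 6s² - s + 2.
Check: p(-3) = -76. ✓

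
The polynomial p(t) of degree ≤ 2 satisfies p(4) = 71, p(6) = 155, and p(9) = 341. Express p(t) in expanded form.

Using the Lagrange interpolation formula with nodes 4, 6, 9:
  L_0(t) = (t - 6)(t - 9) / 10
  L_1(t) = (t - 4)(t - 9) / -6
  L_2(t) = (t - 4)(t - 6) / 15
Then p(t) = 71·L_0(t) + 155·L_1(t) + 341·L_2(t).
Expanding and collecting terms gives p(t) = 4t² + 2t - 1.
Check: p(6) = 155. ✓

p(t) = 4t^2 + 2t - 1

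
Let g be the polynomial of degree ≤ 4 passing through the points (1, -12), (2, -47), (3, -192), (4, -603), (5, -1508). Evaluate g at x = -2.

Write g(x) = ax^4 + bx^3 + cx^2 + dx + e. Substituting each data point gives a linear system:
  a + b + c + d + e = -12
  16a + 8b + 4c + 2d + e = -47
  81a + 27b + 9c + 3d + e = -192
  256a + 64b + 16c + 4d + e = -603
  625a + 125b + 25c + 5d + e = -1508
Solving the system yields a = -3, b = 4, c = -4, d = -6, e = -3.
So g(x) = -3x^4 + 4x^3 - 4x^2 - 6x - 3.
Then g(-2) = -87.

-87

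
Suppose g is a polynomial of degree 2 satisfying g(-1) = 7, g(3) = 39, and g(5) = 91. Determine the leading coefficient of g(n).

Write g(n) = an^2 + bn + c. Substituting each data point gives a linear system:
  a - b + c = 7
  9a + 3b + c = 39
  25a + 5b + c = 91
Solving the system yields a = 3, b = 2, c = 6.
So g(n) = 3n² + 2n + 6.
The leading coefficient is 3.

3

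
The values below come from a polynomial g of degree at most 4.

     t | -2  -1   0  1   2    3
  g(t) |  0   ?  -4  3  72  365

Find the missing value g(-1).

-15

The 5 known points determine the degree-4 polynomial uniquely.
Write g(t) = at^4 + bt^3 + ct^2 + dt + e. Substituting each data point gives a linear system:
  16a - 8b + 4c - 2d + e = 0
  e = -4
  a + b + c + d + e = 3
  16a + 8b + 4c + 2d + e = 72
  81a + 27b + 9c + 3d + e = 365
Solving the system yields a = 4, b = 3, c = -6, d = 6, e = -4.
So g(t) = 4t^4 + 3t^3 - 6t^2 + 6t - 4.
Then g(-1) = -15.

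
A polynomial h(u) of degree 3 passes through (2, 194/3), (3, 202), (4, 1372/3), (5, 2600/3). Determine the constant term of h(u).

Write h(u) = au^3 + bu^2 + cu + d. Substituting each data point gives a linear system:
  8a + 4b + 2c + d = 194/3
  27a + 9b + 3c + d = 202
  64a + 16b + 4c + d = 1372/3
  125a + 25b + 5c + d = 2600/3
Solving the system yields a = 6, b = 5, c = -5/3, d = 0.
So h(u) = 6u³ + 5u² - (5/3)u.
The constant term is 0.

0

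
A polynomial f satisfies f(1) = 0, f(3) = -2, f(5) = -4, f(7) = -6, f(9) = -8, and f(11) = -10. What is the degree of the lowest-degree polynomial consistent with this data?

1

Forward differences of the values at u = 1, 3, 5, 7, 9, 11:
  f  : 0  -2  -4  -6  -8  -10
  Δ  : -2  -2  -2  -2  -2
  Δ^2: 0  0  0  0
  Δ^3: 0  0  0
  Δ^4: 0  0
  Δ^5: 0
The first differences are constant (-2) and nonzero, while all higher differences vanish, so the minimal degree is 1.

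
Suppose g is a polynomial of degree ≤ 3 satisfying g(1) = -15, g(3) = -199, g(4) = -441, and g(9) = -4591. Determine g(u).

Write g(u) = au^3 + bu^2 + cu + d. Substituting each data point gives a linear system:
  a + b + c + d = -15
  27a + 9b + 3c + d = -199
  64a + 16b + 4c + d = -441
  729a + 81b + 9c + d = -4591
Solving the system yields a = -6, b = -2, c = -6, d = -1.
So g(u) = -6u^3 - 2u^2 - 6u - 1.
Check: g(9) = -4591. ✓

g(u) = -6u^3 - 2u^2 - 6u - 1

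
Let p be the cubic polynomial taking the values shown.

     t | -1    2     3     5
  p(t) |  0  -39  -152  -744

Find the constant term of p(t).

Write p(t) = at^3 + bt^2 + ct + d. Substituting each data point gives a linear system:
  -a + b - c + d = 0
  8a + 4b + 2c + d = -39
  27a + 9b + 3c + d = -152
  125a + 25b + 5c + d = -744
Solving the system yields a = -6, b = -1, c = 6, d = 1.
So p(t) = -6t^3 - t^2 + 6t + 1.
The constant term is 1.

1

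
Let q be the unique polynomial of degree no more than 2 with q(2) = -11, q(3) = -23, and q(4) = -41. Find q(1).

Write q(t) = at^2 + bt + c. Substituting each data point gives a linear system:
  4a + 2b + c = -11
  9a + 3b + c = -23
  16a + 4b + c = -41
Solving the system yields a = -3, b = 3, c = -5.
So q(t) = -3t^2 + 3t - 5.
Then q(1) = -5.

-5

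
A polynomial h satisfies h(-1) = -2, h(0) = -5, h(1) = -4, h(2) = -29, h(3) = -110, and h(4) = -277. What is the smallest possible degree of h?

Forward differences of the values at t = -1, 0, 1, 2, 3, 4:
  h  : -2  -5  -4  -29  -110  -277
  Δ  : -3  1  -25  -81  -167
  Δ^2: 4  -26  -56  -86
  Δ^3: -30  -30  -30
  Δ^4: 0  0
  Δ^5: 0
The third differences are constant (-30) and nonzero, while all higher differences vanish, so the minimal degree is 3.

3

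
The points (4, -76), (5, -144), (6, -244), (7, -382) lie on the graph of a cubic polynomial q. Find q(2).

-12

Forward differences of the values at t = 4, 5, 6, 7:
  q  : -76  -144  -244  -382
  Δ  : -68  -100  -138
  Δ^2: -32  -38
  Δ^3: -6
The third differences are constant, confirming degree 3.
Interpolating (Newton forward form) and evaluating at t = 2 gives q(2) = -12.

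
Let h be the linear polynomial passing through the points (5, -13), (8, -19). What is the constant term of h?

-3

Write h(t) = at + b. Substituting each data point gives a linear system:
  5a + b = -13
  8a + b = -19
Solving the system yields a = -2, b = -3.
So h(t) = -2t - 3.
The constant term is -3.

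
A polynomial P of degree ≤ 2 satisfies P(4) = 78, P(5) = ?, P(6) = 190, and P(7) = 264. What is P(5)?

128

The 3 known points determine the degree-2 polynomial uniquely.
Write P(s) = as^2 + bs + c. Substituting each data point gives a linear system:
  16a + 4b + c = 78
  36a + 6b + c = 190
  49a + 7b + c = 264
Solving the system yields a = 6, b = -4, c = -2.
So P(s) = 6s^2 - 4s - 2.
Then P(5) = 128.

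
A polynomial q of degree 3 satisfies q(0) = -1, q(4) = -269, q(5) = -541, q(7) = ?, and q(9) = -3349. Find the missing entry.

-1541

The 4 known points determine the degree-3 polynomial uniquely.
Write q(u) = au^3 + bu^2 + cu + d. Substituting each data point gives a linear system:
  d = -1
  64a + 16b + 4c + d = -269
  125a + 25b + 5c + d = -541
  729a + 81b + 9c + d = -3349
Solving the system yields a = -5, b = 4, c = -3, d = -1.
So q(u) = -5u^3 + 4u^2 - 3u - 1.
Then q(7) = -1541.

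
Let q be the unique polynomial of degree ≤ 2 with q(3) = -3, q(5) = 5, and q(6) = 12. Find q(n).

q(n) = n^2 - 4n

Write q(n) = an^2 + bn + c. Substituting each data point gives a linear system:
  9a + 3b + c = -3
  25a + 5b + c = 5
  36a + 6b + c = 12
Solving the system yields a = 1, b = -4, c = 0.
So q(n) = n² - 4n.
Check: q(5) = 5. ✓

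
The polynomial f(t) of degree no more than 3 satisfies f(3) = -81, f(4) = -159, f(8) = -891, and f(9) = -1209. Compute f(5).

-273

Write f(t) = at^3 + bt^2 + ct + d. Substituting each data point gives a linear system:
  27a + 9b + 3c + d = -81
  64a + 16b + 4c + d = -159
  512a + 64b + 8c + d = -891
  729a + 81b + 9c + d = -1209
Solving the system yields a = -1, b = -6, c = 1, d = -3.
So f(t) = -t³ - 6t² + t - 3.
Then f(5) = -273.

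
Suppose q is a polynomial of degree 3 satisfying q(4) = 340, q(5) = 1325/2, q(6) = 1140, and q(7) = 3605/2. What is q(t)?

q(t) = 5t^3 + (5/2)t^2 - 5t

Write q(t) = at^3 + bt^2 + ct + d. Substituting each data point gives a linear system:
  64a + 16b + 4c + d = 340
  125a + 25b + 5c + d = 1325/2
  216a + 36b + 6c + d = 1140
  343a + 49b + 7c + d = 3605/2
Solving the system yields a = 5, b = 5/2, c = -5, d = 0.
So q(t) = 5t^3 + (5/2)t^2 - 5t.
Check: q(5) = 1325/2. ✓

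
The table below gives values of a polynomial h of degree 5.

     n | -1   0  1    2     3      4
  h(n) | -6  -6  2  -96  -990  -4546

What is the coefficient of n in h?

5

Write h(n) = an^5 + bn^4 + cn^3 + dn^2 + en + k. Substituting each data point gives a linear system:
  -a + b - c + d - e + k = -6
  k = -6
  a + b + c + d + e + k = 2
  32a + 16b + 8c + 4d + 2e + k = -96
  243a + 81b + 27c + 9d + 3e + k = -990
  1024a + 256b + 64c + 16d + 4e + k = -4546
Solving the system yields a = -5, b = 1, c = 4, d = 3, e = 5, k = -6.
So h(n) = -5n^5 + n^4 + 4n^3 + 3n^2 + 5n - 6.
The coefficient of n is 5.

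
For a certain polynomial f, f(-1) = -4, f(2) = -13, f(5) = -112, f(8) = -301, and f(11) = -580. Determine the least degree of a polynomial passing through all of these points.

Forward differences of the values at u = -1, 2, 5, 8, 11:
  f  : -4  -13  -112  -301  -580
  Δ  : -9  -99  -189  -279
  Δ^2: -90  -90  -90
  Δ^3: 0  0
  Δ^4: 0
The second differences are constant (-90) and nonzero, while all higher differences vanish, so the minimal degree is 2.

2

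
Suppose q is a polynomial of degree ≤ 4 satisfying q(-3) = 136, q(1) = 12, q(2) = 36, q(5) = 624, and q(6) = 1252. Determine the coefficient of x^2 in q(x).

Write q(x) = ax^4 + bx^3 + cx^2 + dx + e. Substituting each data point gives a linear system:
  81a - 27b + 9c - 3d + e = 136
  a + b + c + d + e = 12
  16a + 8b + 4c + 2d + e = 36
  625a + 125b + 25c + 5d + e = 624
  1296a + 216b + 36c + 6d + e = 1252
Solving the system yields a = 1, b = -1, c = 4, d = 4, e = 4.
So q(x) = x^4 - x^3 + 4x^2 + 4x + 4.
The coefficient of x^2 is 4.

4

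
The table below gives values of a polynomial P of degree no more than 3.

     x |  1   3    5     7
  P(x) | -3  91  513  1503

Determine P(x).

P(x) = 5x^3 - 4x^2 - 2x - 2

Write P(x) = ax^3 + bx^2 + cx + d. Substituting each data point gives a linear system:
  a + b + c + d = -3
  27a + 9b + 3c + d = 91
  125a + 25b + 5c + d = 513
  343a + 49b + 7c + d = 1503
Solving the system yields a = 5, b = -4, c = -2, d = -2.
So P(x) = 5x^3 - 4x^2 - 2x - 2.
Check: P(1) = -3. ✓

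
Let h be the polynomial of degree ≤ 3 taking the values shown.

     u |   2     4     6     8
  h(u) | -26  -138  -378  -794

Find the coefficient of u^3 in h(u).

Write h(u) = au^3 + bu^2 + cu + d. Substituting each data point gives a linear system:
  8a + 4b + 2c + d = -26
  64a + 16b + 4c + d = -138
  216a + 36b + 6c + d = -378
  512a + 64b + 8c + d = -794
Solving the system yields a = -1, b = -4, c = -4, d = 6.
So h(u) = -u³ - 4u² - 4u + 6.
The leading coefficient is -1.

-1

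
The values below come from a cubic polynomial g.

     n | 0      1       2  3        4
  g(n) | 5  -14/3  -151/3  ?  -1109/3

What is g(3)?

The 4 known points determine the degree-3 polynomial uniquely.
Write g(n) = an^3 + bn^2 + cn + d. Substituting each data point gives a linear system:
  d = 5
  a + b + c + d = -14/3
  8a + 4b + 2c + d = -151/3
  64a + 16b + 4c + d = -1109/3
Solving the system yields a = -5, b = -3, c = -5/3, d = 5.
So g(n) = -5n³ - 3n² - (5/3)n + 5.
Then g(3) = -162.

-162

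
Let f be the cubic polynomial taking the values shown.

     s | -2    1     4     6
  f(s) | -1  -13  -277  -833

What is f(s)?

f(s) = -3s^3 - 5s^2 - 5

Write f(s) = as^3 + bs^2 + cs + d. Substituting each data point gives a linear system:
  -8a + 4b - 2c + d = -1
  a + b + c + d = -13
  64a + 16b + 4c + d = -277
  216a + 36b + 6c + d = -833
Solving the system yields a = -3, b = -5, c = 0, d = -5.
So f(s) = -3s³ - 5s² - 5.
Check: f(-2) = -1. ✓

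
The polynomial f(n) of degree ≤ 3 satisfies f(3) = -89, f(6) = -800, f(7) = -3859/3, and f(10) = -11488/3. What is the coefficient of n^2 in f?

5/3

Write f(n) = an^3 + bn^2 + cn + d. Substituting each data point gives a linear system:
  27a + 9b + 3c + d = -89
  216a + 36b + 6c + d = -800
  343a + 49b + 7c + d = -3859/3
  1000a + 100b + 10c + d = -11488/3
Solving the system yields a = -4, b = 5/3, c = 0, d = 4.
So f(n) = -4n^3 + (5/3)n^2 + 4.
The coefficient of n^2 is 5/3.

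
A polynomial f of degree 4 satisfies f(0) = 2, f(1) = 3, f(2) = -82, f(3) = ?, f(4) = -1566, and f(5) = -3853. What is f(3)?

On equispaced nodes a degree-4 polynomial has vanishing fifth forward difference, so
  - f(0) + 5·f(1) - 10·f(2) + 10·f(3) - 5·f(4) + f(5) = 0.
Substituting the known values and solving for f(3):
  10·f(3) = -4810
  f(3) = -481.

-481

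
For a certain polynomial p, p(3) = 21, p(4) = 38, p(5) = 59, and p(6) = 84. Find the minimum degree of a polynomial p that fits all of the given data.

Forward differences of the values at s = 3, 4, 5, 6:
  p  : 21  38  59  84
  Δ  : 17  21  25
  Δ^2: 4  4
  Δ^3: 0
The second differences are constant (4) and nonzero, while all higher differences vanish, so the minimal degree is 2.

2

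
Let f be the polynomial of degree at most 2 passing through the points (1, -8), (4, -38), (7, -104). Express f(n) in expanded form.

Write f(n) = an^2 + bn + c. Substituting each data point gives a linear system:
  a + b + c = -8
  16a + 4b + c = -38
  49a + 7b + c = -104
Solving the system yields a = -2, b = 0, c = -6.
So f(n) = -2n^2 - 6.
Check: f(1) = -8. ✓

f(n) = -2n^2 - 6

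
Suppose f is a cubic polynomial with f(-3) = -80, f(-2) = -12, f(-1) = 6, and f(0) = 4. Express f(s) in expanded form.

f(s) = 5s^3 + 5s^2 - 2s + 4

Write f(s) = as^3 + bs^2 + cs + d. Substituting each data point gives a linear system:
  -27a + 9b - 3c + d = -80
  -8a + 4b - 2c + d = -12
  -a + b - c + d = 6
  d = 4
Solving the system yields a = 5, b = 5, c = -2, d = 4.
So f(s) = 5s^3 + 5s^2 - 2s + 4.
Check: f(-3) = -80. ✓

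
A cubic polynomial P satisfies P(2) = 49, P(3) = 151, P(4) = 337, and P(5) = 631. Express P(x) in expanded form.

P(x) = 4x^3 + 6x^2 - 4x + 1

Write P(x) = ax^3 + bx^2 + cx + d. Substituting each data point gives a linear system:
  8a + 4b + 2c + d = 49
  27a + 9b + 3c + d = 151
  64a + 16b + 4c + d = 337
  125a + 25b + 5c + d = 631
Solving the system yields a = 4, b = 6, c = -4, d = 1.
So P(x) = 4x^3 + 6x^2 - 4x + 1.
Check: P(2) = 49. ✓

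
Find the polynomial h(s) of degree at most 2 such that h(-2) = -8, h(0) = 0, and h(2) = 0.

h(s) = -s^2 + 2s

Using the Lagrange interpolation formula with nodes -2, 0, 2:
  L_0(s) = s(s - 2) / 8
  L_1(s) = (s + 2)(s - 2) / -4
  L_2(s) = (s + 2)s / 8
Then h(s) = -8·L_0(s) + 0·L_1(s) + 0·L_2(s).
Expanding and collecting terms gives h(s) = -s^2 + 2s.
Check: h(2) = 0. ✓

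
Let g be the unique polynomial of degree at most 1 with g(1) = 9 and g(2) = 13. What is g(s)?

Write g(s) = as + b. Substituting each data point gives a linear system:
  a + b = 9
  2a + b = 13
Solving the system yields a = 4, b = 5.
So g(s) = 4s + 5.
Check: g(1) = 9. ✓

g(s) = 4s + 5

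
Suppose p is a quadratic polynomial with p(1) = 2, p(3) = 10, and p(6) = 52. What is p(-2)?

Write p(x) = ax^2 + bx + c. Substituting each data point gives a linear system:
  a + b + c = 2
  9a + 3b + c = 10
  36a + 6b + c = 52
Solving the system yields a = 2, b = -4, c = 4.
So p(x) = 2x² - 4x + 4.
Then p(-2) = 20.

20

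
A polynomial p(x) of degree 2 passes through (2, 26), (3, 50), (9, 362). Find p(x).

p(x) = 4x^2 + 4x + 2

Write p(x) = ax^2 + bx + c. Substituting each data point gives a linear system:
  4a + 2b + c = 26
  9a + 3b + c = 50
  81a + 9b + c = 362
Solving the system yields a = 4, b = 4, c = 2.
So p(x) = 4x^2 + 4x + 2.
Check: p(3) = 50. ✓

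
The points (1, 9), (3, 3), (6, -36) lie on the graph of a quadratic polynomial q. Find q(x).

q(x) = -2x^2 + 5x + 6

Write q(x) = ax^2 + bx + c. Substituting each data point gives a linear system:
  a + b + c = 9
  9a + 3b + c = 3
  36a + 6b + c = -36
Solving the system yields a = -2, b = 5, c = 6.
So q(x) = -2x² + 5x + 6.
Check: q(3) = 3. ✓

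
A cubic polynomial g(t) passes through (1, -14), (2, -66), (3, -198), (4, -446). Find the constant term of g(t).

-6

Write g(t) = at^3 + bt^2 + ct + d. Substituting each data point gives a linear system:
  a + b + c + d = -14
  8a + 4b + 2c + d = -66
  27a + 9b + 3c + d = -198
  64a + 16b + 4c + d = -446
Solving the system yields a = -6, b = -4, c = 2, d = -6.
So g(t) = -6t³ - 4t² + 2t - 6.
The constant term is -6.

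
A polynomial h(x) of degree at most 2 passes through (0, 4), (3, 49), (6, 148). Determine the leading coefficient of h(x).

Write h(x) = ax^2 + bx + c. Substituting each data point gives a linear system:
  c = 4
  9a + 3b + c = 49
  36a + 6b + c = 148
Solving the system yields a = 3, b = 6, c = 4.
So h(x) = 3x² + 6x + 4.
The leading coefficient is 3.

3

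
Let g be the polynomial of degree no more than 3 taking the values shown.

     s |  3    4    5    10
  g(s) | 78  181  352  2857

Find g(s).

g(s) = 3s^3 - 2s^2 + 6s - 3

Using the Lagrange interpolation formula with nodes 3, 4, 5, 10:
  L_0(s) = (s - 4)(s - 5)(s - 10) / -14
  L_1(s) = (s - 3)(s - 5)(s - 10) / 6
  L_2(s) = (s - 3)(s - 4)(s - 10) / -10
  L_3(s) = (s - 3)(s - 4)(s - 5) / 210
Then g(s) = 78·L_0(s) + 181·L_1(s) + 352·L_2(s) + 2857·L_3(s).
Expanding and collecting terms gives g(s) = 3s^3 - 2s^2 + 6s - 3.
Check: g(3) = 78. ✓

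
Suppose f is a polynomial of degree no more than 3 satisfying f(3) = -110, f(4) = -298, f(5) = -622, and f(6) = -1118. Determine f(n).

Using the Lagrange interpolation formula with nodes 3, 4, 5, 6:
  L_0(n) = (n - 4)(n - 5)(n - 6) / -6
  L_1(n) = (n - 3)(n - 5)(n - 6) / 2
  L_2(n) = (n - 3)(n - 4)(n - 6) / -2
  L_3(n) = (n - 3)(n - 4)(n - 5) / 6
Then f(n) = -110·L_0(n) - 298·L_1(n) - 622·L_2(n) - 1118·L_3(n).
Expanding and collecting terms gives f(n) = -6n^3 + 4n^2 + 6n - 2.
Check: f(6) = -1118. ✓

f(n) = -6n^3 + 4n^2 + 6n - 2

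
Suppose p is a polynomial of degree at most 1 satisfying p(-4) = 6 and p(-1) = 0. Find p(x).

p(x) = -2x - 2

Write p(x) = ax + b. Substituting each data point gives a linear system:
  -4a + b = 6
  -a + b = 0
Solving the system yields a = -2, b = -2.
So p(x) = -2x - 2.
Check: p(-4) = 6. ✓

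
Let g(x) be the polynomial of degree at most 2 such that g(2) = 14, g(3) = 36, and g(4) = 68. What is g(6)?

162

Forward differences of the values at x = 2, 3, 4:
  g  : 14  36  68
  Δ  : 22  32
  Δ^2: 10
The second differences are constant, confirming degree 2.
Interpolating (Newton forward form) and evaluating at x = 6 gives g(6) = 162.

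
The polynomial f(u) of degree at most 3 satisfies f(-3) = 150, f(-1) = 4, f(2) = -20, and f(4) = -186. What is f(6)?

Using the Lagrange interpolation formula with nodes -3, -1, 2, 4:
  L_0(u) = (u + 1)(u - 2)(u - 4) / -70
  L_1(u) = (u + 3)(u - 2)(u - 4) / 30
  L_2(u) = (u + 3)(u + 1)(u - 4) / -30
  L_3(u) = (u + 3)(u + 1)(u - 2) / 70
Then f(u) = 150·L_0(u) + 4·L_1(u) - 20·L_2(u) - 186·L_3(u).
Expanding and collecting terms gives f(u) = -4u³ + 5u² - u - 6.
Evaluating at u = 6: f(6) = -696.

-696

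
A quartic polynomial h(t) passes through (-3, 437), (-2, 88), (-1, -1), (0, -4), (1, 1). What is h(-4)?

1316

Write h(t) = at^4 + bt^3 + ct^2 + dt + e. Substituting each data point gives a linear system:
  81a - 27b + 9c - 3d + e = 437
  16a - 8b + 4c - 2d + e = 88
  a - b + c - d + e = -1
  e = -4
  a + b + c + d + e = 1
Solving the system yields a = 4, b = -5, c = 0, d = 6, e = -4.
So h(t) = 4t^4 - 5t^3 + 6t - 4.
Then h(-4) = 1316.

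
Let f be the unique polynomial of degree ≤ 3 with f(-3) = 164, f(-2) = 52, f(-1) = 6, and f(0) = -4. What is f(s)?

Using the Lagrange interpolation formula with nodes -3, -2, -1, 0:
  L_0(s) = (s + 2)(s + 1)s / -6
  L_1(s) = (s + 3)(s + 1)s / 2
  L_2(s) = (s + 3)(s + 2)s / -2
  L_3(s) = (s + 3)(s + 2)(s + 1) / 6
Then f(s) = 164·L_0(s) + 52·L_1(s) + 6·L_2(s) - 4·L_3(s).
Expanding and collecting terms gives f(s) = -5s^3 + 3s^2 - 2s - 4.
Check: f(0) = -4. ✓

f(s) = -5s^3 + 3s^2 - 2s - 4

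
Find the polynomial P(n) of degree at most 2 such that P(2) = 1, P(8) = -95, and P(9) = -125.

Write P(n) = an^2 + bn + c. Substituting each data point gives a linear system:
  4a + 2b + c = 1
  64a + 8b + c = -95
  81a + 9b + c = -125
Solving the system yields a = -2, b = 4, c = 1.
So P(n) = -2n^2 + 4n + 1.
Check: P(2) = 1. ✓

P(n) = -2n^2 + 4n + 1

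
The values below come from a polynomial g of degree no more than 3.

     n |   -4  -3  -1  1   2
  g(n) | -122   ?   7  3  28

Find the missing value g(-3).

-37

The 4 known points determine the degree-3 polynomial uniquely.
Write g(n) = an^3 + bn^2 + cn + d. Substituting each data point gives a linear system:
  -64a + 16b - 4c + d = -122
  -a + b - c + d = 7
  a + b + c + d = 3
  8a + 4b + 2c + d = 28
Solving the system yields a = 3, b = 3, c = -5, d = 2.
So g(n) = 3n^3 + 3n^2 - 5n + 2.
Then g(-3) = -37.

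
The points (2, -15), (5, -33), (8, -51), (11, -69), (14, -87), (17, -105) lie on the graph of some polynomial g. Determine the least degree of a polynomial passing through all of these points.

Forward differences of the values at x = 2, 5, 8, 11, 14, 17:
  g  : -15  -33  -51  -69  -87  -105
  Δ  : -18  -18  -18  -18  -18
  Δ^2: 0  0  0  0
  Δ^3: 0  0  0
  Δ^4: 0  0
  Δ^5: 0
The first differences are constant (-18) and nonzero, while all higher differences vanish, so the minimal degree is 1.

1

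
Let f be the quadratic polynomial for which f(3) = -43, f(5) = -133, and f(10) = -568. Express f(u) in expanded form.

f(u) = -6u^2 + 3u + 2

Using the Lagrange interpolation formula with nodes 3, 5, 10:
  L_0(u) = (u - 5)(u - 10) / 14
  L_1(u) = (u - 3)(u - 10) / -10
  L_2(u) = (u - 3)(u - 5) / 35
Then f(u) = -43·L_0(u) - 133·L_1(u) - 568·L_2(u).
Expanding and collecting terms gives f(u) = -6u^2 + 3u + 2.
Check: f(10) = -568. ✓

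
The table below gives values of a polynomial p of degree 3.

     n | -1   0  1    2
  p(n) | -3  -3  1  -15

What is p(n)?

p(n) = -4n^3 + 2n^2 + 6n - 3

Using the Lagrange interpolation formula with nodes -1, 0, 1, 2:
  L_0(n) = n(n - 1)(n - 2) / -6
  L_1(n) = (n + 1)(n - 1)(n - 2) / 2
  L_2(n) = (n + 1)n(n - 2) / -2
  L_3(n) = (n + 1)n(n - 1) / 6
Then p(n) = -3·L_0(n) - 3·L_1(n) + 1·L_2(n) - 15·L_3(n).
Expanding and collecting terms gives p(n) = -4n^3 + 2n^2 + 6n - 3.
Check: p(-1) = -3. ✓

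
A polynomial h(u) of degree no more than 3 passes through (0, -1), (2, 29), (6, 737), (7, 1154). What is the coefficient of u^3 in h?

3

Write h(u) = au^3 + bu^2 + cu + d. Substituting each data point gives a linear system:
  d = -1
  8a + 4b + 2c + d = 29
  216a + 36b + 6c + d = 737
  343a + 49b + 7c + d = 1154
Solving the system yields a = 3, b = 3, c = -3, d = -1.
So h(u) = 3u^3 + 3u^2 - 3u - 1.
The leading coefficient is 3.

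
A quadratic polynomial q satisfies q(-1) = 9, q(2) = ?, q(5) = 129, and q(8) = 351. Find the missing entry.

On equispaced nodes a degree-2 polynomial has vanishing third forward difference, so
  - q(-1) + 3·q(2) - 3·q(5) + q(8) = 0.
Substituting the known values and solving for q(2):
  3·q(2) = 45
  q(2) = 15.

15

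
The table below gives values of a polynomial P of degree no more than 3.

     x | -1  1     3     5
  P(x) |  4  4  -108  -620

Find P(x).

P(x) = -6x^3 + 4x^2 + 6x

Write P(x) = ax^3 + bx^2 + cx + d. Substituting each data point gives a linear system:
  -a + b - c + d = 4
  a + b + c + d = 4
  27a + 9b + 3c + d = -108
  125a + 25b + 5c + d = -620
Solving the system yields a = -6, b = 4, c = 6, d = 0.
So P(x) = -6x³ + 4x² + 6x.
Check: P(5) = -620. ✓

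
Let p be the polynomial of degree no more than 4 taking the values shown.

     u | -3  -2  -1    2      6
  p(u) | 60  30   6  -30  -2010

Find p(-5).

-30

Write p(u) = au^4 + bu^3 + cu^2 + du + e. Substituting each data point gives a linear system:
  81a - 27b + 9c - 3d + e = 60
  16a - 8b + 4c - 2d + e = 30
  a - b + c - d + e = 6
  16a + 8b + 4c + 2d + e = -30
  1296a + 216b + 36c + 6d + e = -2010
Solving the system yields a = -1, b = -4, c = 4, d = 1, e = 0.
So p(u) = -u⁴ - 4u³ + 4u² + u.
Then p(-5) = -30.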